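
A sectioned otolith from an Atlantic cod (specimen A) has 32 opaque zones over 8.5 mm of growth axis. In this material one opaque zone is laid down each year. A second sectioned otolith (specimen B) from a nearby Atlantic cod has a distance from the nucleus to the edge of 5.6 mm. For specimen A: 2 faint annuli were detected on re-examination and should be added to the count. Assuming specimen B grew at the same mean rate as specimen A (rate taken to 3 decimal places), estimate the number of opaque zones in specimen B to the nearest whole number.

Specimen A: after corrections the count is 32 + 2 = 34 opaque zones.
A: Mean rate = 8.5 mm / 34 years ≈ 0.250 mm per year.
B spans 5.6 / 0.250 = 22.40 years ≈ 22 opaque zones.

22 opaque zones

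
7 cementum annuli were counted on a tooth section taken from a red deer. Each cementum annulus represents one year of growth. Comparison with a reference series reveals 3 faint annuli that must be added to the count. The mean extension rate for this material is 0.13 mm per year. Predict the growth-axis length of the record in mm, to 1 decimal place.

Adjusted count: 7 + 3 = 10 cementum annuli.
Length ≈ 0.13 × 10 = 1.3 mm.

1.3 mm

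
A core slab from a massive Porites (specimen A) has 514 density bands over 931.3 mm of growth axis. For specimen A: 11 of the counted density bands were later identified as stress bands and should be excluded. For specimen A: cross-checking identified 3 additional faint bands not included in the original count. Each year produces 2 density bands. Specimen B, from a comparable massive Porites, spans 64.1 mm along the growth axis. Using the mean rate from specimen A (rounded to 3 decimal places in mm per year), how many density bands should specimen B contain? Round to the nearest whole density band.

35 density bands

Specimen A: correcting the raw count gives 514 − 11 + 3 = 506 true density bands.
Specimen A: dividing by 2 density bands per year: 506 / 2 = 253 years.
A: 931.3 mm over 253 years gives 931.3 / 253 ≈ 3.681 mm/year.
For B, 64.1 / 3.681 = 17.41 years; at 2 density bands per year that is 17.41 × 2 ≈ 35 density bands.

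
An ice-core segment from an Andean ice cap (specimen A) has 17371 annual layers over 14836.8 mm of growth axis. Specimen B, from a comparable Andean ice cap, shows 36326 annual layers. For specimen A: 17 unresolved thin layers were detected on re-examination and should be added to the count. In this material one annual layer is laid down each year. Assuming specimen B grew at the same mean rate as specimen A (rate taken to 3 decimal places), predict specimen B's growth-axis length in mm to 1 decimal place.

30986.1 mm

Specimen A: adjusted count: 17371 + 17 = 17388 annual layers.
A: Mean rate = 14836.8 mm / 17388 years ≈ 0.853 mm/yr.
B's length ≈ 0.853 × 36326 = 30986.1 mm.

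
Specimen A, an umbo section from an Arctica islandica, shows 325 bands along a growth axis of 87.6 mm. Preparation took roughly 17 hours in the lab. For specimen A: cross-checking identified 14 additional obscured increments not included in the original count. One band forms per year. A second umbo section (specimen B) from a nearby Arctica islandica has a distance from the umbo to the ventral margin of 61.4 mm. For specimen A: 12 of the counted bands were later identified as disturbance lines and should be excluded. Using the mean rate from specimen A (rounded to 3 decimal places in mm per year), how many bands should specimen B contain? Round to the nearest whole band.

Specimen A: true band count = 325 − 12 + 14 = 327.
A: Mean rate = 87.6 mm / 327 years ≈ 0.268 mm per year.
For B, 61.4 / 0.268 = 229.10 years ≈ 229 bands.

229 bands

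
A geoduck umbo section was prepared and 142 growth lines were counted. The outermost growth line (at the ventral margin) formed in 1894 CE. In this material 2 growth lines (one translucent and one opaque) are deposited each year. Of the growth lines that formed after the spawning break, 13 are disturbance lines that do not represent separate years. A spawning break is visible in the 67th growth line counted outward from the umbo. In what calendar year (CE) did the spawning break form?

142 − 67 = 75 growth lines lie beyond the spawning break toward the ventral margin.
Removing the 13 false growth lines leaves 75 − 13 = 62 true growth lines beyond the spawning break.
62 growth lines at 2 per year is 62 / 2 = 31 years.
1894 − 31 = 1863 CE.

1863 CE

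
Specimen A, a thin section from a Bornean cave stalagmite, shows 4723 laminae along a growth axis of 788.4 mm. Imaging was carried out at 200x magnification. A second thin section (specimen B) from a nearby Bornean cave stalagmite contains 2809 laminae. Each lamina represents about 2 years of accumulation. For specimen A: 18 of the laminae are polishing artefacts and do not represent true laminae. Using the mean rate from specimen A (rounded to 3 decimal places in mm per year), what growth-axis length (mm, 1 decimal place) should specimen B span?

471.9 mm

Specimen A: adjusted count: 4723 − 18 = 4705 laminae.
Specimen A: 4705 laminae at 2 years each span 4705 × 2 = 9410 years.
A: Mean rate = 788.4 mm / 9410 years ≈ 0.084 mm/yr.
Specimen B: multiplying by 2 years per lamina: 2809 × 2 = 5618 years. For B, 0.084 mm/year × 5618 years = 471.9 mm.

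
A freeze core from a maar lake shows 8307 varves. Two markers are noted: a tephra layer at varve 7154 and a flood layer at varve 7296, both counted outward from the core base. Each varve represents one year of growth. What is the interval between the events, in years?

The two markers are separated by 7296 − 7154 = 142 varves.
One varve per year makes the interval 142 years.

142 years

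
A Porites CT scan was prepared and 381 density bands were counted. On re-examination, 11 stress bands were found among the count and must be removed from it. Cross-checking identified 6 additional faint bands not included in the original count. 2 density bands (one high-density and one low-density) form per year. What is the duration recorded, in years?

188 years

True density band count = 381 − 11 + 6 = 376.
With 2 density bands per year, 376 / 2 = 188 years.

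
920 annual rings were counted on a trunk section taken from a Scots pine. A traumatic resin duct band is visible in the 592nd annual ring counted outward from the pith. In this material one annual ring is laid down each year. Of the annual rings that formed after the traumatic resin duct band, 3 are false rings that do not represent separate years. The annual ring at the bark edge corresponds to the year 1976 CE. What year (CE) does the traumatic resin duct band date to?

1651 CE

The traumatic resin duct band sits at annual ring 592 from the pith, so 920 − 592 = 328 annual rings formed after it.
Excluding 3 false annual rings: 328 − 3 = 325.
The annual ring at the bark edge is 1976 CE, so the traumatic resin duct band dates to 1976 − 325 = 1651 CE.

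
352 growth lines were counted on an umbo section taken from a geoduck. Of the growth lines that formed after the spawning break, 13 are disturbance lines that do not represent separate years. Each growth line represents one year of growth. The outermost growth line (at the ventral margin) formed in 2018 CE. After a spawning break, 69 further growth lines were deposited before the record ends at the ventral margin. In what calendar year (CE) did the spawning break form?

69 growth lines formed after the spawning break.
69 − 13 false = 56 true growth lines after the spawning break.
Counting back 56 years from 2018 CE places the spawning break in 2018 − 56 = 1962 CE.

1962 CE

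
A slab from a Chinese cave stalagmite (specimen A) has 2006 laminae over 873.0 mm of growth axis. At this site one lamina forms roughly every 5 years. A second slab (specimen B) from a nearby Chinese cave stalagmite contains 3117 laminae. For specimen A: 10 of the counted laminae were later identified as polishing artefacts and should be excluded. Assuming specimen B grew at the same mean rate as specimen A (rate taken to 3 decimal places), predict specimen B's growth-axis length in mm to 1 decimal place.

Specimen A: correcting the raw count gives 2006 − 10 = 1996 true laminae.
Specimen A: multiplying by 5 years per lamina: 1996 × 5 = 9980 years.
A: Extension rate ≈ 873.0 / 9980 = 0.087 mm/yr.
Specimen B: 3117 laminae at 5 years each span 3117 × 5 = 15585 years. Length of B = 0.087 × 15585 = 1355.9 mm.

1355.9 mm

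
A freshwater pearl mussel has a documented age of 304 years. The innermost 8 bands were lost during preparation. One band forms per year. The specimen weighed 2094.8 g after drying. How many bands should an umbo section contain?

At one band per year, 304 years correspond to 304 bands.
304 − 8 missed = 296 bands expected in the prepared section.

296 bands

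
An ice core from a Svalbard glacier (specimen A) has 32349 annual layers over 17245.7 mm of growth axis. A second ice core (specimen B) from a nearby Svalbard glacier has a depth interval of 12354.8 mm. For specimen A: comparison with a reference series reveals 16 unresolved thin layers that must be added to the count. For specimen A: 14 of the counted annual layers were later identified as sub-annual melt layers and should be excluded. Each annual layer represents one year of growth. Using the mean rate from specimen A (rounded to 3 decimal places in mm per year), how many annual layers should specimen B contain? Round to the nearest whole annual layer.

Specimen A: adjusted count: 32349 − 14 + 16 = 32351 annual layers.
A: Extension rate ≈ 17245.7 / 32351 = 0.533 mm per year.
For B, 12354.8 / 0.533 = 23179.74 years ≈ 23180 annual layers.

23180 annual layers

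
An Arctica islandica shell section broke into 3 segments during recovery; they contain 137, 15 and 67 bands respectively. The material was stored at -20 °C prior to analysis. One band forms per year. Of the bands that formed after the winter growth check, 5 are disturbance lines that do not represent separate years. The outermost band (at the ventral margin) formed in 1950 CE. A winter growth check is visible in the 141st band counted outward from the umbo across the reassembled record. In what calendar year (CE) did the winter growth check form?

Total bands = 137 + 15 + 67 = 219.
Between band 141 and the ventral margin there are 219 − 141 = 78 bands.
Excluding 5 false bands: 78 − 5 = 73.
The band at the ventral margin is 1950 CE, so the winter growth check dates to 1950 − 73 = 1877 CE.

1877 CE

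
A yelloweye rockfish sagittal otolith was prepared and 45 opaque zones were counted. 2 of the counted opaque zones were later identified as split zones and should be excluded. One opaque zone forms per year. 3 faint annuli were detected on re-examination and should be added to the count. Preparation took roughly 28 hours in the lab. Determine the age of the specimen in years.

Correcting the raw count gives 45 − 2 + 3 = 46 true opaque zones.
At one opaque zone per year, that is 46 years.

46 years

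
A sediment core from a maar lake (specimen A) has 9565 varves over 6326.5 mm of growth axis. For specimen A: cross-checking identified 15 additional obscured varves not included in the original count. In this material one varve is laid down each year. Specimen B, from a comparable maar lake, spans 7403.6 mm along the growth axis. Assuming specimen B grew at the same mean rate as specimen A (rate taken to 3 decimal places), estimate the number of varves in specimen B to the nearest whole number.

11218 varves

Specimen A: after corrections the count is 9565 + 15 = 9580 varves.
A: Extension rate ≈ 6326.5 / 9580 = 0.660 mm/yr.
For B, 7403.6 / 0.660 = 11217.58 years ≈ 11218 varves.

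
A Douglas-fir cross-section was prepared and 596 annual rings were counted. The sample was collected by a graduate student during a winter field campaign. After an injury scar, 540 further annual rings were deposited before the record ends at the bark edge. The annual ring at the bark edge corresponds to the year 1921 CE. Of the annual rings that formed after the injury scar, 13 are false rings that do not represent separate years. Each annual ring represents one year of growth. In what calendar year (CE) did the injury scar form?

540 annual rings post-date the injury scar.
540 − 13 false = 527 true annual rings after the injury scar.
The annual ring at the bark edge is 1921 CE, so the injury scar dates to 1921 − 527 = 1394 CE.

1394 CE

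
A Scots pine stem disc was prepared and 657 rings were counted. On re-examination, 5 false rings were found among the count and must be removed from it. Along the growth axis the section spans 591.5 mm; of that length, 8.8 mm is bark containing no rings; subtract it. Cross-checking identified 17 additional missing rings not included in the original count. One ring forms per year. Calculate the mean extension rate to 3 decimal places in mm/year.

True ring count = 657 − 5 + 17 = 669.
Net length = 591.5 − 8.8 = 582.7 mm.
Mean rate = 582.7 mm / 669 years ≈ 0.871 mm/year.

0.871 mm/year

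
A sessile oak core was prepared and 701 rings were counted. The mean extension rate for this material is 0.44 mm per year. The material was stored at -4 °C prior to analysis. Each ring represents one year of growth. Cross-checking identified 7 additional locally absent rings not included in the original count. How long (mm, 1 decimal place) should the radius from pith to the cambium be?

After corrections the count is 701 + 7 = 708 rings.
Length ≈ 0.44 × 708 = 311.5 mm.

311.5 mm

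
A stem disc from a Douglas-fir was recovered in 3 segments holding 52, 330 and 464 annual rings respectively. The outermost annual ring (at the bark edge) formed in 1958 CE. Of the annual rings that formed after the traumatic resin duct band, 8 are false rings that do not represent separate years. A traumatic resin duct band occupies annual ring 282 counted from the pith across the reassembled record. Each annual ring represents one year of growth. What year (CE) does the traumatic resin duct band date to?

1402 CE

Total annual rings = 52 + 330 + 464 = 846.
Between annual ring 282 and the bark edge there are 846 − 282 = 564 annual rings.
Removing the 8 false annual rings leaves 564 − 8 = 556 true annual rings beyond the traumatic resin duct band.
1958 − 556 = 1402 CE.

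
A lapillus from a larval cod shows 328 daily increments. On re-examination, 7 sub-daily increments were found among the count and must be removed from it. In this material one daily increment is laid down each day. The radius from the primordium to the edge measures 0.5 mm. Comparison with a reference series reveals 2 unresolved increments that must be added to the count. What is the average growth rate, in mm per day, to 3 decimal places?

0.002 mm per day

Correcting the raw count gives 328 − 7 + 2 = 323 true daily increments.
Mean rate = 0.5 mm / 323 days ≈ 0.002 mm per day.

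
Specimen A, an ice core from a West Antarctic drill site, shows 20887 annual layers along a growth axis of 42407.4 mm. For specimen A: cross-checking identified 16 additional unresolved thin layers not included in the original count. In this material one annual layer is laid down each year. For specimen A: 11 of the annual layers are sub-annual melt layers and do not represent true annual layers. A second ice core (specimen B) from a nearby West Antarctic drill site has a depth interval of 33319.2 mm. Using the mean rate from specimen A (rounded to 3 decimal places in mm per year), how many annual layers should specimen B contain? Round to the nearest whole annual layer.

Specimen A: after corrections the count is 20887 − 11 + 16 = 20892 annual layers.
A: 42407.4 mm over 20892 years gives 42407.4 / 20892 ≈ 2.030 mm/year.
B spans 33319.2 / 2.030 = 16413.40 years ≈ 16413 annual layers.

16413 annual layers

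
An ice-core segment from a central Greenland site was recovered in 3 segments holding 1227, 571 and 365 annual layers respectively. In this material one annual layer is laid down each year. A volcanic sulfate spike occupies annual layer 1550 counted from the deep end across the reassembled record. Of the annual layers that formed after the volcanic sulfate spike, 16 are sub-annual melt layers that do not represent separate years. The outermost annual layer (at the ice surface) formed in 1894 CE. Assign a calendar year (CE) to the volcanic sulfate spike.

Total annual layers = 1227 + 571 + 365 = 2163.
The volcanic sulfate spike sits at annual layer 1550 from the deep end, so 2163 − 1550 = 613 annual layers formed after it.
613 − 16 false = 597 true annual layers after the volcanic sulfate spike.
The annual layer at the ice surface is 1894 CE, so the volcanic sulfate spike dates to 1894 − 597 = 1297 CE.

1297 CE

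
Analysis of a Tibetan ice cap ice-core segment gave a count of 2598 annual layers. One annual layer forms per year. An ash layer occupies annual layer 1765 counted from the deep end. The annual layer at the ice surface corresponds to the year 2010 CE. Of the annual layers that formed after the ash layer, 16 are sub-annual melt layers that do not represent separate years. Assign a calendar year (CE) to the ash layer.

1193 CE

Between annual layer 1765 and the ice surface there are 2598 − 1765 = 833 annual layers.
833 − 16 false = 817 true annual layers after the ash layer.
The annual layer at the ice surface is 2010 CE, so the ash layer dates to 2010 − 817 = 1193 CE.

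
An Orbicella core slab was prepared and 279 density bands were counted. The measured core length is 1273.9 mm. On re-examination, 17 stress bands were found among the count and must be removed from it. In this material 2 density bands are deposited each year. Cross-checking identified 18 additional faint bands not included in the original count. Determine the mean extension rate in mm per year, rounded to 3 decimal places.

9.099 mm per year

Adjusted count: 279 − 17 + 18 = 280 density bands.
280 density bands at 2 per year is 280 / 2 = 140 years.
1273.9 mm over 140 years gives 1273.9 / 140 ≈ 9.099 mm per year.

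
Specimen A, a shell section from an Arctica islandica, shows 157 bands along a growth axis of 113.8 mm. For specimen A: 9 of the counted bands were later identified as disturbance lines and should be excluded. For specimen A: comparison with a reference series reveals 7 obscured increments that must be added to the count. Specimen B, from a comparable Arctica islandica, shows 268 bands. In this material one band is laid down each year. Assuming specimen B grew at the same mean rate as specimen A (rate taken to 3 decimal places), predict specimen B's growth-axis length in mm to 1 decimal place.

196.7 mm

Specimen A: after corrections the count is 157 − 9 + 7 = 155 bands.
A: Mean rate = 113.8 mm / 155 years ≈ 0.734 mm per year.
For B, 0.734 mm/year × 268 years = 196.7 mm.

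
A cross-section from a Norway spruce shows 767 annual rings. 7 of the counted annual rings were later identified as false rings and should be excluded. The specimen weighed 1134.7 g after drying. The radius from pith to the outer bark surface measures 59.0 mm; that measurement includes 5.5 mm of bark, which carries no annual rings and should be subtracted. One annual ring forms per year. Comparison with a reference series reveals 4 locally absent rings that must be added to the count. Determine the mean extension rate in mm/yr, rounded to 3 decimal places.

0.070 mm/yr

After corrections the count is 767 − 7 + 4 = 764 annual rings.
Removing the 5.5 mm offcut leaves 59.0 − 5.5 = 53.5 mm.
Mean rate = 53.5 mm / 764 years ≈ 0.070 mm/yr.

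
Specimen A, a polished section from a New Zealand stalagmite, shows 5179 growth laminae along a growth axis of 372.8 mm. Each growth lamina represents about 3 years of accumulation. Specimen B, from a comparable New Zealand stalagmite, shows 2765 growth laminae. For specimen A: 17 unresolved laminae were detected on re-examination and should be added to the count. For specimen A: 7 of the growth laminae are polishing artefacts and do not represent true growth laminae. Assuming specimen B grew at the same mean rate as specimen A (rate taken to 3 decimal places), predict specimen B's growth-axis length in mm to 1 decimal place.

199.1 mm

Specimen A: correcting the raw count gives 5179 − 7 + 17 = 5189 true growth laminae.
Specimen A: 5189 growth laminae at 3 years each span 5189 × 3 = 15567 years.
A: Extension rate ≈ 372.8 / 15567 = 0.024 mm per year.
Specimen B: multiplying by 3 years per growth lamina: 2765 × 3 = 8295 years. B's length ≈ 0.024 × 8295 = 199.1 mm.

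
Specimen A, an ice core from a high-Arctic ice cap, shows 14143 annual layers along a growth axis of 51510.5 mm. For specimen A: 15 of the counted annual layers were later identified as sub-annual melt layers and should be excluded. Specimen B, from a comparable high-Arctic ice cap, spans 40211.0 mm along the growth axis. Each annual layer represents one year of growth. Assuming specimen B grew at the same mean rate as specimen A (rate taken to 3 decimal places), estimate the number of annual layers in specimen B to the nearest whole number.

11029 annual layers

Specimen A: correcting the raw count gives 14143 − 15 = 14128 true annual layers.
A: Extension rate ≈ 51510.5 / 14128 = 3.646 mm/yr.
B spans 40211.0 / 3.646 = 11028.80 years ≈ 11029 annual layers.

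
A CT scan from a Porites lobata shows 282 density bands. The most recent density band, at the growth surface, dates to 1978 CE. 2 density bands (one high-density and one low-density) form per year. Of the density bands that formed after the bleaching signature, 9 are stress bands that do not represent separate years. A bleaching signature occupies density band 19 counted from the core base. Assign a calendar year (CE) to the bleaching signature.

282 − 19 = 263 density bands lie beyond the bleaching signature toward the growth surface.
Removing the 9 false density bands leaves 263 − 9 = 254 true density bands beyond the bleaching signature.
Dividing by 2 density bands per year: 254 / 2 = 127 years.
Counting back 127 years from 1978 CE places the bleaching signature in 1978 − 127 = 1851 CE.

1851 CE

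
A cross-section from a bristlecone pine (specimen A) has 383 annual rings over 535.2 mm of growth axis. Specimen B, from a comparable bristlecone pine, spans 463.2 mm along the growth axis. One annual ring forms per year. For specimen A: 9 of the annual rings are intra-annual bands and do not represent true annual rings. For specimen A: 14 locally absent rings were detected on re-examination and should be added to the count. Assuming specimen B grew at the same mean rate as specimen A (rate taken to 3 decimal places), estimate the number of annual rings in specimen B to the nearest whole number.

336 annual rings

Specimen A: correcting the raw count gives 383 − 9 + 14 = 388 true annual rings.
A: Mean rate = 535.2 mm / 388 years ≈ 1.379 mm per year.
Specimen B: 463.2 mm / 1.379 mm per year = 335.90 years ≈ 336 annual rings.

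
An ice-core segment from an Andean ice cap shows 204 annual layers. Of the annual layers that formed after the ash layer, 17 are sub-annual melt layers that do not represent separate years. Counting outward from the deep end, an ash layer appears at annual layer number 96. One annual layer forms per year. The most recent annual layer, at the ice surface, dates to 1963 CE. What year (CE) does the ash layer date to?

1872 CE

204 − 96 = 108 annual layers lie beyond the ash layer toward the ice surface.
108 − 17 false = 91 true annual layers after the ash layer.
Counting back 91 years from 1963 CE places the ash layer in 1963 − 91 = 1872 CE.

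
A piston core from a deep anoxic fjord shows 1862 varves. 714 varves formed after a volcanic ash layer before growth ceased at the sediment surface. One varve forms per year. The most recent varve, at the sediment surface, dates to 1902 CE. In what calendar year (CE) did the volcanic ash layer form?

1188 CE

There are 714 varves younger than the volcanic ash layer.
1902 − 714 = 1188 CE.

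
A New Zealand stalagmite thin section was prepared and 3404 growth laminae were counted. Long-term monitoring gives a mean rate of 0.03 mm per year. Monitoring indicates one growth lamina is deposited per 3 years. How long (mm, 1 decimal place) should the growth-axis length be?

306.4 mm

Multiplying by 3 years per growth lamina: 3404 × 3 = 10212 years.
10212 years at 0.03 mm/year gives 0.03 × 10212 = 306.4 mm.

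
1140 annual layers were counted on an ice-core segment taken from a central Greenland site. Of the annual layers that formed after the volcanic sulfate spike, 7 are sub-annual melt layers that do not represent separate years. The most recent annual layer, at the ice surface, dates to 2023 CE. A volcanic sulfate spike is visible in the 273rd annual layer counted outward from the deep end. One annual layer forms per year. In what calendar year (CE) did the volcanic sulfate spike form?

1163 CE

1140 − 273 = 867 annual layers lie beyond the volcanic sulfate spike toward the ice surface.
Removing the 7 false annual layers leaves 867 − 7 = 860 true annual layers beyond the volcanic sulfate spike.
2023 − 860 = 1163 CE.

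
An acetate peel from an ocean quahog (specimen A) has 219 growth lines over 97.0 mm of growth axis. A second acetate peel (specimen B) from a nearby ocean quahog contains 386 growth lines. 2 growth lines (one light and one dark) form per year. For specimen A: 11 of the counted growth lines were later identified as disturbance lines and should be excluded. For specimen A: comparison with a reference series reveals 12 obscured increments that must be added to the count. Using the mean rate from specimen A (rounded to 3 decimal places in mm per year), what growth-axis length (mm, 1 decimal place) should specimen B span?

Specimen A: after corrections the count is 219 − 11 + 12 = 220 growth lines.
Specimen A: dividing by 2 growth lines per year: 220 / 2 = 110 years.
A: Mean rate = 97.0 mm / 110 years ≈ 0.882 mm/year.
Specimen B: 386 growth lines at 2 per year is 386 / 2 = 193 years. B's length ≈ 0.882 × 193 = 170.2 mm.

170.2 mm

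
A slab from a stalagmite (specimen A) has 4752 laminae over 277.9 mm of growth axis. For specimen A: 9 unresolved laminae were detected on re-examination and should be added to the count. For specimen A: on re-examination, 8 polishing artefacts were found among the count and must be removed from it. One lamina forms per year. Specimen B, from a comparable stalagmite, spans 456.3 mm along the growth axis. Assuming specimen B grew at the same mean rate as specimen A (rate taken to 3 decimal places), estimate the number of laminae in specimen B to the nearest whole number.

7867 laminae

Specimen A: true lamina count = 4752 − 8 + 9 = 4753.
A: Extension rate ≈ 277.9 / 4753 = 0.058 mm per year.
For B, 456.3 / 0.058 = 7867.24 years ≈ 7867 laminae.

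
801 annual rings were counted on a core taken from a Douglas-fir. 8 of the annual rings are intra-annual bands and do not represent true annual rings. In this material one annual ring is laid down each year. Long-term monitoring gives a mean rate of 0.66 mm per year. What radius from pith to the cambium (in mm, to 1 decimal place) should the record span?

Adjusted count: 801 − 8 = 793 annual rings.
793 years at 0.66 mm/year gives 0.66 × 793 = 523.4 mm.

523.4 mm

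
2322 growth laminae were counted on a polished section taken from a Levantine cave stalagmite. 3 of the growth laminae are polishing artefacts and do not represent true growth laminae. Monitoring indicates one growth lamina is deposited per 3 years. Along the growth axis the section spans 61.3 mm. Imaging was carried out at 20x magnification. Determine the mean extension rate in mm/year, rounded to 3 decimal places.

Correcting the raw count gives 2322 − 3 = 2319 true growth laminae.
At 3 years per growth lamina, 2319 × 3 = 6957 years.
Mean rate = 61.3 mm / 6957 years ≈ 0.009 mm/year.

0.009 mm/year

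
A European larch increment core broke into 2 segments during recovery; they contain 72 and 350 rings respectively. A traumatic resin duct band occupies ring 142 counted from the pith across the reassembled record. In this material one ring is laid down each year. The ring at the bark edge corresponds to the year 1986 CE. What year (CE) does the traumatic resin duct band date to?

1706 CE

Total rings = 72 + 350 = 422.
Between ring 142 and the bark edge there are 422 − 142 = 280 rings.
1986 − 280 = 1706 CE.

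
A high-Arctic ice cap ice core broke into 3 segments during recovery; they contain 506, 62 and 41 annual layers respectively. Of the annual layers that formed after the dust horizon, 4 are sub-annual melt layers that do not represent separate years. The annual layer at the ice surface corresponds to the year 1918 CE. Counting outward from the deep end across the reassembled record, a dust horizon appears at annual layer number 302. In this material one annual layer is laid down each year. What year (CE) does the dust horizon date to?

1615 CE

Total annual layers = 506 + 62 + 41 = 609.
609 − 302 = 307 annual layers lie beyond the dust horizon toward the ice surface.
307 − 4 false = 303 true annual layers after the dust horizon.
The annual layer at the ice surface is 1918 CE, so the dust horizon dates to 1918 − 303 = 1615 CE.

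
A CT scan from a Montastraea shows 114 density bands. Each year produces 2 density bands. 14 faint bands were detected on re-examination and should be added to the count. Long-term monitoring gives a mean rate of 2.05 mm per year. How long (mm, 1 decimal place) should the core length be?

131.2 mm

True density band count = 114 + 14 = 128.
128 density bands at 2 per year is 128 / 2 = 64 years.
64 years at 2.05 mm/year gives 2.05 × 64 = 131.2 mm.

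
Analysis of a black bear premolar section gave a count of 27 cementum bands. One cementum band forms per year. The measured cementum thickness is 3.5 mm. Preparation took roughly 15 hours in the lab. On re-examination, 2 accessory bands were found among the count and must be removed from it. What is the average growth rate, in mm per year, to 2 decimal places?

0.14 mm per year

True cementum band count = 27 − 2 = 25.
3.5 mm over 25 years gives 3.5 / 25 ≈ 0.14 mm per year.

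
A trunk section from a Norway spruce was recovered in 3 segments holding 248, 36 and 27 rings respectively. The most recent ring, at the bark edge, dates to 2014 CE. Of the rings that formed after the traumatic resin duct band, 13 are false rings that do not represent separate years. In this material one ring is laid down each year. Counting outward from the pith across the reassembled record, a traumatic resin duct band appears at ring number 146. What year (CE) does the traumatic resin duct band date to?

1862 CE

Total rings = 248 + 36 + 27 = 311.
Between ring 146 and the bark edge there are 311 − 146 = 165 rings.
Removing the 13 false rings leaves 165 − 13 = 152 true rings beyond the traumatic resin duct band.
Counting back 152 years from 2014 CE places the traumatic resin duct band in 2014 − 152 = 1862 CE.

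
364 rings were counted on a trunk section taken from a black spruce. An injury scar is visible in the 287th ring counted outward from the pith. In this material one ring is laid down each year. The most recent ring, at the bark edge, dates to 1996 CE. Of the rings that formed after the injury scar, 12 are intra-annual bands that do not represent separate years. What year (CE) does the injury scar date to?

1931 CE

The injury scar sits at ring 287 from the pith, so 364 − 287 = 77 rings formed after it.
Removing the 12 false rings leaves 77 − 12 = 65 true rings beyond the injury scar.
The ring at the bark edge is 1996 CE, so the injury scar dates to 1996 − 65 = 1931 CE.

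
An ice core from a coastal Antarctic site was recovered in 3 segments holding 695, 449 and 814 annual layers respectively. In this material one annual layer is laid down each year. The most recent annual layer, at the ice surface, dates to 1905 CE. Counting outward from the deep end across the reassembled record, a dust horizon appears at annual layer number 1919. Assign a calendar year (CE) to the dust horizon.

Total annual layers = 695 + 449 + 814 = 1958.
Between annual layer 1919 and the ice surface there are 1958 − 1919 = 39 annual layers.
Counting back 39 years from 1905 CE places the dust horizon in 1905 − 39 = 1866 CE.

1866 CE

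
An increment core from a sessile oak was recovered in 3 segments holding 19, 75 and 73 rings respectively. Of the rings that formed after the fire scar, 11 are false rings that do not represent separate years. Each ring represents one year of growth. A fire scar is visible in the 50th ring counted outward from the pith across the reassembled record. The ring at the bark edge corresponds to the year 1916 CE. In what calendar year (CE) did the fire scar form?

Total rings = 19 + 75 + 73 = 167.
Between ring 50 and the bark edge there are 167 − 50 = 117 rings.
Excluding 11 false rings: 117 − 11 = 106.
The ring at the bark edge is 1916 CE, so the fire scar dates to 1916 − 106 = 1810 CE.

1810 CE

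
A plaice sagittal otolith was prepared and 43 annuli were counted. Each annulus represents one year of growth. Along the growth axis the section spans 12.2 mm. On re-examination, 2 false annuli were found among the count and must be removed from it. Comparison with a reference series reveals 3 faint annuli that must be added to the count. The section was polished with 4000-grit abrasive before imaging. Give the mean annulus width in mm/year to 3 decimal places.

0.277 mm/year

True annulus count = 43 − 2 + 3 = 44.
Mean rate = 12.2 mm / 44 years ≈ 0.277 mm/year.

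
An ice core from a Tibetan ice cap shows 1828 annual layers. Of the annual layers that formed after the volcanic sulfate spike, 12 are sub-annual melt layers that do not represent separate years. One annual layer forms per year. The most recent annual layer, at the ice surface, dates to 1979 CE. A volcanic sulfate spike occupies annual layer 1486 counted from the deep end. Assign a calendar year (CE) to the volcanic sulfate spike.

Between annual layer 1486 and the ice surface there are 1828 − 1486 = 342 annual layers.
Removing the 12 false annual layers leaves 342 − 12 = 330 true annual layers beyond the volcanic sulfate spike.
Counting back 330 years from 1979 CE places the volcanic sulfate spike in 1979 − 330 = 1649 CE.

1649 CE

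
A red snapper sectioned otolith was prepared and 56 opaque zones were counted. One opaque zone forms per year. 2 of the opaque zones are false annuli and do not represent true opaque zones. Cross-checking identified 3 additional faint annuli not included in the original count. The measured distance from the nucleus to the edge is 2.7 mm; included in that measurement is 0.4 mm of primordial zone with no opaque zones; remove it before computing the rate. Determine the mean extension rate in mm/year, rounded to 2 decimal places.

After corrections the count is 56 − 2 + 3 = 57 opaque zones.
The growth record spans 2.7 − 0.4 = 2.3 mm.
Extension rate ≈ 2.3 / 57 = 0.04 mm/year.

0.04 mm/year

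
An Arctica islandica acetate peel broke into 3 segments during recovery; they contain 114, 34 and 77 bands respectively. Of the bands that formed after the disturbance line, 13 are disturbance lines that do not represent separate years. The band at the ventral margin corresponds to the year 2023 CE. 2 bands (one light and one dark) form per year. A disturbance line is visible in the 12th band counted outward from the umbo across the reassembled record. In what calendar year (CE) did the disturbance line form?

1923 CE

Total bands = 114 + 34 + 77 = 225.
Between band 12 and the ventral margin there are 225 − 12 = 213 bands.
213 − 13 false = 200 true bands after the disturbance line.
200 bands at 2 per year is 200 / 2 = 100 years.
Counting back 100 years from 2023 CE places the disturbance line in 2023 − 100 = 1923 CE.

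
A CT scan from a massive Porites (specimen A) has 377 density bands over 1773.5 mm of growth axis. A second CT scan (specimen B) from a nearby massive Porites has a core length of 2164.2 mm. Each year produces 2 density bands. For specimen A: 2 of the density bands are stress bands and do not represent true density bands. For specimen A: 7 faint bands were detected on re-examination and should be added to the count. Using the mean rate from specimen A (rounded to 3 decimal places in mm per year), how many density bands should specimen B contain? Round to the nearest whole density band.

Specimen A: true density band count = 377 − 2 + 7 = 382.
Specimen A: 382 density bands at 2 per year is 382 / 2 = 191 years.
A: Extension rate ≈ 1773.5 / 191 = 9.285 mm/year.
B spans 2164.2 / 9.285 = 233.09 years; at 2 density bands per year that is 233.09 × 2 ≈ 466 density bands.

466 density bands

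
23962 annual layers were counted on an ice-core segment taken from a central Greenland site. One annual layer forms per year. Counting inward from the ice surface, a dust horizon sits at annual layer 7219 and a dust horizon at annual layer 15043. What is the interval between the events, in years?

15043 − 7219 = 7824 annual layers lie between the two events.
One annual layer per year makes the interval 7824 years.

7824 yr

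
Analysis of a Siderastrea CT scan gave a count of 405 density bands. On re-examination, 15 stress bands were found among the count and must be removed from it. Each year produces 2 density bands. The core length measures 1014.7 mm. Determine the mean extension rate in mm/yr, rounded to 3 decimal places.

Correcting the raw count gives 405 − 15 = 390 true density bands.
Dividing by 2 density bands per year: 390 / 2 = 195 years.
Mean rate = 1014.7 mm / 195 years ≈ 5.204 mm/yr.

5.204 mm/yr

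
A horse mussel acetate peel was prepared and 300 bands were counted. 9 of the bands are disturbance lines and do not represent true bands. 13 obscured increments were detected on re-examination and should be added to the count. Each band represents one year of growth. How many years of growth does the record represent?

304 yr

After corrections the count is 300 − 9 + 13 = 304 bands.
At one band per year, that is 304 years.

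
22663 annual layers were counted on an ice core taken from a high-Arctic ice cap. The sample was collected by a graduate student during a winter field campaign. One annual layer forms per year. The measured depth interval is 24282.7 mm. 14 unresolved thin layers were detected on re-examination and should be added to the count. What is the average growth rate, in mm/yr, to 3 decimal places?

1.071 mm/yr

Correcting the raw count gives 22663 + 14 = 22677 true annual layers.
Mean rate = 24282.7 mm / 22677 years ≈ 1.071 mm/yr.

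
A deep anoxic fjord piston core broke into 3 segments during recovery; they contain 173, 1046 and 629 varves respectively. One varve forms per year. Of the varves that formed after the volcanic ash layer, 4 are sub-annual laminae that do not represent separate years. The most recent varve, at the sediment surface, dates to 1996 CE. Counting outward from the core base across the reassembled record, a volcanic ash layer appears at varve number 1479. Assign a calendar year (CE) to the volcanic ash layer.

1631 CE

Total varves = 173 + 1046 + 629 = 1848.
1848 − 1479 = 369 varves lie beyond the volcanic ash layer toward the sediment surface.
Removing the 4 false varves leaves 369 − 4 = 365 true varves beyond the volcanic ash layer.
1996 − 365 = 1631 CE.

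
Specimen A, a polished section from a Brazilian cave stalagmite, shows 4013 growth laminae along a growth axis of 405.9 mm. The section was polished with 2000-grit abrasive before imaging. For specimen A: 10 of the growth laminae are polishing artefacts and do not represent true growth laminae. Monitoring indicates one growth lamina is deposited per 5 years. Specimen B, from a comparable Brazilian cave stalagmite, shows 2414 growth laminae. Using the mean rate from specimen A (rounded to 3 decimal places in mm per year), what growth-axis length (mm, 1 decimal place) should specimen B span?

Specimen A: true growth lamina count = 4013 − 10 = 4003.
Specimen A: at 5 years per growth lamina, 4003 × 5 = 20015 years.
A: Mean rate = 405.9 mm / 20015 years ≈ 0.020 mm/year.
Specimen B: 2414 growth laminae at 5 years each span 2414 × 5 = 12070 years. For B, 0.020 mm/year × 12070 years = 241.4 mm.

241.4 mm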